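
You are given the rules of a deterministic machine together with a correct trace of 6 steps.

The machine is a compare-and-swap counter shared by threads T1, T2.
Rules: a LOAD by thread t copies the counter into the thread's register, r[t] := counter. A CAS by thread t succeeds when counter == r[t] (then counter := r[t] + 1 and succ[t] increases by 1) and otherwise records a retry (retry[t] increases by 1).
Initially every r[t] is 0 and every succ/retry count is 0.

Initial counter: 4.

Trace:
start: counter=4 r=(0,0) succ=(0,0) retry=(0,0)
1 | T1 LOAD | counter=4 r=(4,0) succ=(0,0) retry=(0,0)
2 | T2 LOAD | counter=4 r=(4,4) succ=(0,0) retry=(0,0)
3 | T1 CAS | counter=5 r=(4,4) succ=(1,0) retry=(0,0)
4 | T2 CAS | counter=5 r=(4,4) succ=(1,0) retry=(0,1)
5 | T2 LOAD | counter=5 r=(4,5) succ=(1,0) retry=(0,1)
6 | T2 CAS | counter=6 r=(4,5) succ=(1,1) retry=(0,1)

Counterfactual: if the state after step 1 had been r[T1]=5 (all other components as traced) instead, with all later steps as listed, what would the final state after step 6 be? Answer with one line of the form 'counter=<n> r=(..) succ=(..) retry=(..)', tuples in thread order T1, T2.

state after step 1 := counter=4 r=(5,0) succ=(0,0) retry=(0,0)
2 | T2 LOAD | counter=4 r=(5,4) succ=(0,0) retry=(0,0)
3 | T1 CAS | counter=4 r=(5,4) succ=(0,0) retry=(1,0)
4 | T2 CAS | counter=5 r=(5,4) succ=(0,1) retry=(1,0)
5 | T2 LOAD | counter=5 r=(5,5) succ=(0,1) retry=(1,0)
6 | T2 CAS | counter=6 r=(5,5) succ=(0,2) retry=(1,0)

counter=6 r=(5,5) succ=(0,2) retry=(1,0)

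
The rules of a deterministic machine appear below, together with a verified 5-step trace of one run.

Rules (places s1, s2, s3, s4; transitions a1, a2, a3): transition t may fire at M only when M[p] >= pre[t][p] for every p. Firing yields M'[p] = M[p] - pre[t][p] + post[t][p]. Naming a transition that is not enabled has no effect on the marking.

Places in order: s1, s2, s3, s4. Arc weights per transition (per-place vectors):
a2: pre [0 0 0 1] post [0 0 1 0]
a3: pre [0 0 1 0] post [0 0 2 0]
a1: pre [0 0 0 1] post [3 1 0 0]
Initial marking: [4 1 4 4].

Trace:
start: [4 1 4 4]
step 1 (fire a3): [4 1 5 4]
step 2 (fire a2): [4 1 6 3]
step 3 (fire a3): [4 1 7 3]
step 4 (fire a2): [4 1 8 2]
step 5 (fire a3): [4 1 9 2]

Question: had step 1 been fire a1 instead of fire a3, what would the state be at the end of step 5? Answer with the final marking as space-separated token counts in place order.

(re-executing from step 1 with the substitution; state before step 1: [4 1 4 4])
step 1 (fire a1): [7 2 4 3]
step 2 (fire a2): [7 2 5 2]
step 3 (fire a3): [7 2 6 2]
step 4 (fire a2): [7 2 7 1]
step 5 (fire a3): [7 2 8 1]

7 2 8 1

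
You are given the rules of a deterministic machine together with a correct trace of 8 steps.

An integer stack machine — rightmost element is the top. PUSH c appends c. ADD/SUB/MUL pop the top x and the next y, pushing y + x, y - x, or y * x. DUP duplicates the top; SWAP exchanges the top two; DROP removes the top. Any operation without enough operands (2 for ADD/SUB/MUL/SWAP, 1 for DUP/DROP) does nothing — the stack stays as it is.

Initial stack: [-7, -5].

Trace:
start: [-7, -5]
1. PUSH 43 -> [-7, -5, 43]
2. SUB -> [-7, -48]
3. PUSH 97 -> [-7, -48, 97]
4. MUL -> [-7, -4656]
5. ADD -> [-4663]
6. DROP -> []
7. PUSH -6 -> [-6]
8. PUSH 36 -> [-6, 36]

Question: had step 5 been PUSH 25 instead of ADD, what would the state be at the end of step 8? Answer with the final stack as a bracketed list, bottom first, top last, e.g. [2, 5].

(re-executing from step 5 with the substitution; state before step 5: [-7, -4656])
5. PUSH 25 -> [-7, -4656, 25]
6. DROP -> [-7, -4656]
7. PUSH -6 -> [-7, -4656, -6]
8. PUSH 36 -> [-7, -4656, -6, 36]

[-7, -4656, -6, 36]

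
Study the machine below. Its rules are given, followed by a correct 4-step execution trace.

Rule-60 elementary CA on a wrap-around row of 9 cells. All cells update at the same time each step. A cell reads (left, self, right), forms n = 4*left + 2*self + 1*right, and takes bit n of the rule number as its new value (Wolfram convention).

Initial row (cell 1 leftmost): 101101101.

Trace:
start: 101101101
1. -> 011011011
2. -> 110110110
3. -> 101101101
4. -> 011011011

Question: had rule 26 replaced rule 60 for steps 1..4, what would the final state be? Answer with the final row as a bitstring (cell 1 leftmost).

011011011

(re-executing steps 1..4 under rule 26; state before step 1: 101101101)
1. -> 001001001
2. -> 110110110
3. -> 100100100
4. -> 011011011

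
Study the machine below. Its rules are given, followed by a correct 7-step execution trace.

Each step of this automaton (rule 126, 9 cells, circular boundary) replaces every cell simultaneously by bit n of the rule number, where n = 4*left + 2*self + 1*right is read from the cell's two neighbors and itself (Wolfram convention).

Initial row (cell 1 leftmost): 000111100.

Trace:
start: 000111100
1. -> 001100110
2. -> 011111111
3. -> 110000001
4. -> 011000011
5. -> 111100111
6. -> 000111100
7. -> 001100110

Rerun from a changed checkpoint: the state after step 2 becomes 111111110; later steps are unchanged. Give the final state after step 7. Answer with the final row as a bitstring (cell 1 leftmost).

state after step 2 := 111111110
3. -> 100000011
4. -> 110000110
5. -> 111001111
6. -> 001111000
7. -> 011001100

011001100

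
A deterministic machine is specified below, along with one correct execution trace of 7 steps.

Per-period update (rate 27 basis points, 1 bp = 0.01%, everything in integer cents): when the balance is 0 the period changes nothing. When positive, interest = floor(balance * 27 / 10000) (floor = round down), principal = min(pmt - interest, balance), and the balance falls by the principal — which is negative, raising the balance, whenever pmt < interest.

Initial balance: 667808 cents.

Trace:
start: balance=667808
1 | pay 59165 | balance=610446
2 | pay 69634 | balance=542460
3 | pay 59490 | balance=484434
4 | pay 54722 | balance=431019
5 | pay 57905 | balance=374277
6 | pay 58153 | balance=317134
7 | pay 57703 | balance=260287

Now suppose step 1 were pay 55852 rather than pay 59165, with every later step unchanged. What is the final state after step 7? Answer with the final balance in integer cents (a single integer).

263654

(re-executing from step 1 with the substitution; state before step 1: balance=667808)
1 | pay 55852 | balance=613759
2 | pay 69634 | balance=545782
3 | pay 59490 | balance=487765
4 | pay 54722 | balance=434359
5 | pay 57905 | balance=377626
6 | pay 58153 | balance=320492
7 | pay 57703 | balance=263654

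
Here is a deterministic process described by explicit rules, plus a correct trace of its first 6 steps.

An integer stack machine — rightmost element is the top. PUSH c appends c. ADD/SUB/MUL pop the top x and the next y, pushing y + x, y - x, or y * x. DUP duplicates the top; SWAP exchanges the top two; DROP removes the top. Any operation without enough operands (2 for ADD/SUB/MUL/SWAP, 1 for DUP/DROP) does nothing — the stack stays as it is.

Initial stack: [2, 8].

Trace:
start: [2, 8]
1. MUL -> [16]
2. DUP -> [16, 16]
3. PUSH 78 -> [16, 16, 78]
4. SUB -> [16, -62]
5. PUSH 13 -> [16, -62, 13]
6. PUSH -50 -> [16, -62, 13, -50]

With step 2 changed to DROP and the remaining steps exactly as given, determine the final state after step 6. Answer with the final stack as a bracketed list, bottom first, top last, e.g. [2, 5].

(re-executing from step 2 with the substitution; state before step 2: [16])
2. DROP -> []
3. PUSH 78 -> [78]
4. SUB -> [78]
5. PUSH 13 -> [78, 13]
6. PUSH -50 -> [78, 13, -50]

[78, 13, -50]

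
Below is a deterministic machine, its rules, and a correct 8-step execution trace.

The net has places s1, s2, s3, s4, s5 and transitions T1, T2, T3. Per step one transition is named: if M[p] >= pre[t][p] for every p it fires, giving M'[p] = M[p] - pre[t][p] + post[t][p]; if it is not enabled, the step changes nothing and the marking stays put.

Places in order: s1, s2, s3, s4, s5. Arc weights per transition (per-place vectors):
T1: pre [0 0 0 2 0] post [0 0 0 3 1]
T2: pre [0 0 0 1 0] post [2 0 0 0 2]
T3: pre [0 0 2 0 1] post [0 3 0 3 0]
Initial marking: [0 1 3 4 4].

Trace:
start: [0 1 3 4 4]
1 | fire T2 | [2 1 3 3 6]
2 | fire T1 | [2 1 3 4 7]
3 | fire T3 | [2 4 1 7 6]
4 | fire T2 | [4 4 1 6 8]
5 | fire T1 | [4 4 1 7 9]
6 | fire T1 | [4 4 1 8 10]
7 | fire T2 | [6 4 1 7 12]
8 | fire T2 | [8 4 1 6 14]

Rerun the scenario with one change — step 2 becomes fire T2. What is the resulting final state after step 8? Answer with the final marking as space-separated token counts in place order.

10 4 1 4 15

(re-executing from step 2 with the substitution; state before step 2: [2 1 3 3 6])
2 | fire T2 | [4 1 3 2 8]
3 | fire T3 | [4 4 1 5 7]
4 | fire T2 | [6 4 1 4 9]
5 | fire T1 | [6 4 1 5 10]
6 | fire T1 | [6 4 1 6 11]
7 | fire T2 | [8 4 1 5 13]
8 | fire T2 | [10 4 1 4 15]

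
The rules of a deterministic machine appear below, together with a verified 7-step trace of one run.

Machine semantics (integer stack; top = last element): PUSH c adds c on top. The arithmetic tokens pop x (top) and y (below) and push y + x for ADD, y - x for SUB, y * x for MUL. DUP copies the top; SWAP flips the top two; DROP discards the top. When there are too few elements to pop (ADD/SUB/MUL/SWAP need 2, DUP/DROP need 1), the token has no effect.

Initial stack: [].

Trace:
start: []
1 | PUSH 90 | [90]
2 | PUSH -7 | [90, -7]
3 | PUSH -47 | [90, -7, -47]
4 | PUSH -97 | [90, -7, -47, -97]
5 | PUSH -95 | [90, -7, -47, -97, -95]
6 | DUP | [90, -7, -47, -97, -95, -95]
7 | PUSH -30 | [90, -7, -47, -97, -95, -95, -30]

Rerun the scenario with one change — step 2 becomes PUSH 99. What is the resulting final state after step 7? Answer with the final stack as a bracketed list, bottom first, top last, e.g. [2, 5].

[90, 99, -47, -97, -95, -95, -30]

(re-executing from step 2 with the substitution; state before step 2: [90])
2 | PUSH 99 | [90, 99]
3 | PUSH -47 | [90, 99, -47]
4 | PUSH -97 | [90, 99, -47, -97]
5 | PUSH -95 | [90, 99, -47, -97, -95]
6 | DUP | [90, 99, -47, -97, -95, -95]
7 | PUSH -30 | [90, 99, -47, -97, -95, -95, -30]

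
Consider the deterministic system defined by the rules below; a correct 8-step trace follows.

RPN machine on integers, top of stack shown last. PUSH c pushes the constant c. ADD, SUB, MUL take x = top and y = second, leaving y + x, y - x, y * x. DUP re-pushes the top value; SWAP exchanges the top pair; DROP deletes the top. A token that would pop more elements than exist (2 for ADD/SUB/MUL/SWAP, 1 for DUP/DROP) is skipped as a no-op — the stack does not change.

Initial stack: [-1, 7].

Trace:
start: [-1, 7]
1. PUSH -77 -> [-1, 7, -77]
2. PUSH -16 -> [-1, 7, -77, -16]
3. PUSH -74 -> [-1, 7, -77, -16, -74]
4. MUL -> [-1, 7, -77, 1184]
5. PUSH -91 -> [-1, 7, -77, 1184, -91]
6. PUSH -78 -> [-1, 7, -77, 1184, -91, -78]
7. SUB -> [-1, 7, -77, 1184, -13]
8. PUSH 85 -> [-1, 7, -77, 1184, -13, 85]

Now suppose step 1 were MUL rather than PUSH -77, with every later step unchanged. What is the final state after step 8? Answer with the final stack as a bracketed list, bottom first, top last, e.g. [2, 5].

(re-executing from step 1 with the substitution; state before step 1: [-1, 7])
1. MUL -> [-7]
2. PUSH -16 -> [-7, -16]
3. PUSH -74 -> [-7, -16, -74]
4. MUL -> [-7, 1184]
5. PUSH -91 -> [-7, 1184, -91]
6. PUSH -78 -> [-7, 1184, -91, -78]
7. SUB -> [-7, 1184, -13]
8. PUSH 85 -> [-7, 1184, -13, 85]

[-7, 1184, -13, 85]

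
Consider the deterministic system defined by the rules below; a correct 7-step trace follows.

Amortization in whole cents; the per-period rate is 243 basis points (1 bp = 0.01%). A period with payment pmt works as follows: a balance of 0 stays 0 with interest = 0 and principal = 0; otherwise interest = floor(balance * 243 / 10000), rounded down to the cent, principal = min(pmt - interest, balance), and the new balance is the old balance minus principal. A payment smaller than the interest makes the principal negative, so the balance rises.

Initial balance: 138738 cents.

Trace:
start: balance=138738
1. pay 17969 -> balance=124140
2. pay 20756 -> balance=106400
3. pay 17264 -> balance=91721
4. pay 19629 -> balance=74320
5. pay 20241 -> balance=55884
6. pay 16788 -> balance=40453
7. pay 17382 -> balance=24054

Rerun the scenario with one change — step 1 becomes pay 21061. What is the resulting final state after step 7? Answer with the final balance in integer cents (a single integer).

(re-executing from step 1 with the substitution; state before step 1: balance=138738)
1. pay 21061 -> balance=121048
2. pay 20756 -> balance=103233
3. pay 17264 -> balance=88477
4. pay 19629 -> balance=70997
5. pay 20241 -> balance=52481
6. pay 16788 -> balance=36968
7. pay 17382 -> balance=20484

20484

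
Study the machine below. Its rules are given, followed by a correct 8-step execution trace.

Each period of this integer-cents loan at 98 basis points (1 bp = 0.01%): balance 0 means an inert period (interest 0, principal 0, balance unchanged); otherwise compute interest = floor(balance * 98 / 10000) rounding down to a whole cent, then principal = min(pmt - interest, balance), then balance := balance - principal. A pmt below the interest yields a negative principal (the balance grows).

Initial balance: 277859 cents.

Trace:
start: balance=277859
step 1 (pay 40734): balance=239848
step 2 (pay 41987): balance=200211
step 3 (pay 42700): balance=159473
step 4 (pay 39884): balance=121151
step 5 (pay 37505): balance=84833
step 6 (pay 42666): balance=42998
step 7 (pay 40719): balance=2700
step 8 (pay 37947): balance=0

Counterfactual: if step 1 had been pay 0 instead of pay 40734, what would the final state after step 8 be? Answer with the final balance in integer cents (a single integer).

(re-executing from step 1 with the substitution; state before step 1: balance=277859)
step 1 (pay 0): balance=280582
step 2 (pay 41987): balance=241344
step 3 (pay 42700): balance=201009
step 4 (pay 39884): balance=163094
step 5 (pay 37505): balance=127187
step 6 (pay 42666): balance=85767
step 7 (pay 40719): balance=45888
step 8 (pay 37947): balance=8390

8390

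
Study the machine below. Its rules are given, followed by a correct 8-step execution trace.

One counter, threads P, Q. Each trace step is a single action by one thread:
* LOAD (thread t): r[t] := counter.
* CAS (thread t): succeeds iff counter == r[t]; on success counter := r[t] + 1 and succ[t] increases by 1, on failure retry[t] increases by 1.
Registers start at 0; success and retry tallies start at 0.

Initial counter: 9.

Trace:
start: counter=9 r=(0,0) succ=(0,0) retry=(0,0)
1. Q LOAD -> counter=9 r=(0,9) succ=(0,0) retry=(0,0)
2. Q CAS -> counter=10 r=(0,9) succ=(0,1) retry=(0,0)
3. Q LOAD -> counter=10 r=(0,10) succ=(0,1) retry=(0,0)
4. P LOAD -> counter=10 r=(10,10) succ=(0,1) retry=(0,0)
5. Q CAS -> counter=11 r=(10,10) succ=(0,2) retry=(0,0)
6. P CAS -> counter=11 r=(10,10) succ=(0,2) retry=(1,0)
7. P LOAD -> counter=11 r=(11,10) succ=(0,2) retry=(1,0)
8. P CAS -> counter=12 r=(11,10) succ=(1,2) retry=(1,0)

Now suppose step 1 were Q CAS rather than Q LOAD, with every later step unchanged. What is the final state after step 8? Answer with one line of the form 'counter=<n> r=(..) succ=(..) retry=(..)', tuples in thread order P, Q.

counter=11 r=(10,9) succ=(1,1) retry=(1,2)

(re-executing from step 1 with the substitution; state before step 1: counter=9 r=(0,0) succ=(0,0) retry=(0,0))
1. Q CAS -> counter=9 r=(0,0) succ=(0,0) retry=(0,1)
2. Q CAS -> counter=9 r=(0,0) succ=(0,0) retry=(0,2)
3. Q LOAD -> counter=9 r=(0,9) succ=(0,0) retry=(0,2)
4. P LOAD -> counter=9 r=(9,9) succ=(0,0) retry=(0,2)
5. Q CAS -> counter=10 r=(9,9) succ=(0,1) retry=(0,2)
6. P CAS -> counter=10 r=(9,9) succ=(0,1) retry=(1,2)
7. P LOAD -> counter=10 r=(10,9) succ=(0,1) retry=(1,2)
8. P CAS -> counter=11 r=(10,9) succ=(1,1) retry=(1,2)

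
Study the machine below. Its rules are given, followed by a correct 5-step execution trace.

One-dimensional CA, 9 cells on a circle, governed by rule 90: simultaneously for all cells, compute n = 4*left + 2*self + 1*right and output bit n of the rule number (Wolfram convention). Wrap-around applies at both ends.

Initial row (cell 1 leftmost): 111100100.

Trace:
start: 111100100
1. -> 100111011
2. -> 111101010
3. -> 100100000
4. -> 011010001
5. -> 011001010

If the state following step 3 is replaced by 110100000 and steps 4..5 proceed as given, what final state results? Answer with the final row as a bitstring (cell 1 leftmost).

state after step 3 := 110100000
4. -> 110010001
5. -> 011101011

011101011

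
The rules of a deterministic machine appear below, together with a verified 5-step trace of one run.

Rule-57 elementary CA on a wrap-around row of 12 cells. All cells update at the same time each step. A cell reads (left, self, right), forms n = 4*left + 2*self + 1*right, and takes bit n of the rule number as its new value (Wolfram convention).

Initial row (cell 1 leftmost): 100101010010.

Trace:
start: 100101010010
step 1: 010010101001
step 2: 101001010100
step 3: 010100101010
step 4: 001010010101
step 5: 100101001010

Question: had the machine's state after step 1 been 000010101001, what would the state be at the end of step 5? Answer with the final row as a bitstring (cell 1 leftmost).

state after step 1 := 000010101001
step 2: 111001010100
step 3: 100100101010
step 4: 010010010101
step 5: 101001001010

101001001010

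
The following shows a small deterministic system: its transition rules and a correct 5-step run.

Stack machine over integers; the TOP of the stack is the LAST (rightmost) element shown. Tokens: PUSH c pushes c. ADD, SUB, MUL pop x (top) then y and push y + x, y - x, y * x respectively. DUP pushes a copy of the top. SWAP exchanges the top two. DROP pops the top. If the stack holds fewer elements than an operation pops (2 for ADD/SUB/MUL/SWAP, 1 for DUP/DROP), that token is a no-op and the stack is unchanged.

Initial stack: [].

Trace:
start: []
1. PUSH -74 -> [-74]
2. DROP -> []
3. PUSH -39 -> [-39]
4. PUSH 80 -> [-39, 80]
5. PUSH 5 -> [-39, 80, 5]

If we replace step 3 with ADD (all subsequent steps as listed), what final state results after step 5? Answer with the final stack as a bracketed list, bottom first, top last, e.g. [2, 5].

[80, 5]

(re-executing from step 3 with the substitution; state before step 3: [])
3. ADD -> []
4. PUSH 80 -> [80]
5. PUSH 5 -> [80, 5]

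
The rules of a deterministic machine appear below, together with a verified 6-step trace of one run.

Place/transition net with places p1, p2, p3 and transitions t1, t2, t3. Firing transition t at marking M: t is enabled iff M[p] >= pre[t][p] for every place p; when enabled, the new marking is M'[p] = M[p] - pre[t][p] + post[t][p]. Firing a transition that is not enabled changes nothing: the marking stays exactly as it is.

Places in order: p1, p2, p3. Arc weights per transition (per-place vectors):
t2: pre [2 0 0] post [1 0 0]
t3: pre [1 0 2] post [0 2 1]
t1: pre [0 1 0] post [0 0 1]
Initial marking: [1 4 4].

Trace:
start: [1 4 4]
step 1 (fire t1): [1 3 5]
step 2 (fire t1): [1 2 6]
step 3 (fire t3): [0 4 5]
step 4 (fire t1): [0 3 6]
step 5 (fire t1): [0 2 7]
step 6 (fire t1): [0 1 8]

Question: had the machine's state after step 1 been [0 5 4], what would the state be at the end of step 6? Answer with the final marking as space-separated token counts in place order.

0 1 8

state after step 1 := [0 5 4]
step 2 (fire t1): [0 4 5]
step 3 (fire t3): [0 4 5]
step 4 (fire t1): [0 3 6]
step 5 (fire t1): [0 2 7]
step 6 (fire t1): [0 1 8]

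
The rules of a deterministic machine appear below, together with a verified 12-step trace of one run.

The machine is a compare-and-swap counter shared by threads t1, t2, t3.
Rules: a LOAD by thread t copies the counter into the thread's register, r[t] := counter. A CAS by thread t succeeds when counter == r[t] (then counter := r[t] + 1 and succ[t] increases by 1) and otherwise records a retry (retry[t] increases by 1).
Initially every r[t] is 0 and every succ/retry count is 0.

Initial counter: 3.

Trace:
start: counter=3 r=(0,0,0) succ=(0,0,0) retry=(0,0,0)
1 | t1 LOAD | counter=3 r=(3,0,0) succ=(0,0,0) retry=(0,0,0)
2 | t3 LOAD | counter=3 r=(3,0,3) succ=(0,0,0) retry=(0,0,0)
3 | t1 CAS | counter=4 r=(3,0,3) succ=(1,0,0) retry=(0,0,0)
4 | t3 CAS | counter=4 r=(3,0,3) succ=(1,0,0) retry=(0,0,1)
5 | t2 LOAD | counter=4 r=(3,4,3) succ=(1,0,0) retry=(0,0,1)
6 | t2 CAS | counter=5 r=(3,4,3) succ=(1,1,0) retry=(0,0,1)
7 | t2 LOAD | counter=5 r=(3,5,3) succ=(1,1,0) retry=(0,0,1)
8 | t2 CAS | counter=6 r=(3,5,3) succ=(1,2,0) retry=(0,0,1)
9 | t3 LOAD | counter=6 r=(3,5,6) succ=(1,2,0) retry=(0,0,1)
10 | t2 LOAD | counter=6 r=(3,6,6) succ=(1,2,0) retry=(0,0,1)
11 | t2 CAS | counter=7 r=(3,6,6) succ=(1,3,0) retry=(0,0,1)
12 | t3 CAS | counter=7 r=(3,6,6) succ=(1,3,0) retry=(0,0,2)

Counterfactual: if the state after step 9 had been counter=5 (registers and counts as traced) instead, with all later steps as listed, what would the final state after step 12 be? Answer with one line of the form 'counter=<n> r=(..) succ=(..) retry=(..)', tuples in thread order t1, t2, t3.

state after step 9 := counter=5 r=(3,5,6) succ=(1,2,0) retry=(0,0,1)
10 | t2 LOAD | counter=5 r=(3,5,6) succ=(1,2,0) retry=(0,0,1)
11 | t2 CAS | counter=6 r=(3,5,6) succ=(1,3,0) retry=(0,0,1)
12 | t3 CAS | counter=7 r=(3,5,6) succ=(1,3,1) retry=(0,0,1)

counter=7 r=(3,5,6) succ=(1,3,1) retry=(0,0,1)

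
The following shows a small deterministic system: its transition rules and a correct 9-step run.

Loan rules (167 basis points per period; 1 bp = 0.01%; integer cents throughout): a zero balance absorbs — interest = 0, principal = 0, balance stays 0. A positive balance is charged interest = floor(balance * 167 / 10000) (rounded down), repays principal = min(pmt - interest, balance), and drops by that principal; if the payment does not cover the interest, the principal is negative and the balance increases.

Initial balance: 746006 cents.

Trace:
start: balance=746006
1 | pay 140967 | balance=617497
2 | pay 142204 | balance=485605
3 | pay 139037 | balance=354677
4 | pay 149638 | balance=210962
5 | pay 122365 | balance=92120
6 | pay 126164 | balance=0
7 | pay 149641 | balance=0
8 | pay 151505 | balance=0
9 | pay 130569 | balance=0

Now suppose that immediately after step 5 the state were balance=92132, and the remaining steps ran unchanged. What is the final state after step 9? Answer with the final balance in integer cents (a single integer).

state after step 5 := balance=92132
6 | pay 126164 | balance=0
7 | pay 149641 | balance=0
8 | pay 151505 | balance=0
9 | pay 130569 | balance=0

0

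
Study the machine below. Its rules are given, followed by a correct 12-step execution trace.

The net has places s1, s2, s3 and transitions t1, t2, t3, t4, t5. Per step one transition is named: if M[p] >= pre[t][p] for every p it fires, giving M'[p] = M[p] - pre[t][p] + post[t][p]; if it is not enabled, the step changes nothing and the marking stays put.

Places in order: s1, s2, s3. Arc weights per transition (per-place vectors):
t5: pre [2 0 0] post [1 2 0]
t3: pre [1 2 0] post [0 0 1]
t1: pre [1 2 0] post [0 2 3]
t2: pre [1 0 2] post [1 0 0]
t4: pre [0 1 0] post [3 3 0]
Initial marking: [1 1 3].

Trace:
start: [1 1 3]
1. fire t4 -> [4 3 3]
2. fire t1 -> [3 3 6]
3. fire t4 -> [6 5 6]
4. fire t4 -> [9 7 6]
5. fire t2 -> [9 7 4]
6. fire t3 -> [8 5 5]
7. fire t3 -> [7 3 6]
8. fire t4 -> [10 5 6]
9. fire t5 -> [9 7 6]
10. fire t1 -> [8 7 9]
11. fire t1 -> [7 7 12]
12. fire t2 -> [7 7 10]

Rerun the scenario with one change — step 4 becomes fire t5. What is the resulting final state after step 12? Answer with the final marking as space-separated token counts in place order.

3 7 10

(re-executing from step 4 with the substitution; state before step 4: [6 5 6])
4. fire t5 -> [5 7 6]
5. fire t2 -> [5 7 4]
6. fire t3 -> [4 5 5]
7. fire t3 -> [3 3 6]
8. fire t4 -> [6 5 6]
9. fire t5 -> [5 7 6]
10. fire t1 -> [4 7 9]
11. fire t1 -> [3 7 12]
12. fire t2 -> [3 7 10]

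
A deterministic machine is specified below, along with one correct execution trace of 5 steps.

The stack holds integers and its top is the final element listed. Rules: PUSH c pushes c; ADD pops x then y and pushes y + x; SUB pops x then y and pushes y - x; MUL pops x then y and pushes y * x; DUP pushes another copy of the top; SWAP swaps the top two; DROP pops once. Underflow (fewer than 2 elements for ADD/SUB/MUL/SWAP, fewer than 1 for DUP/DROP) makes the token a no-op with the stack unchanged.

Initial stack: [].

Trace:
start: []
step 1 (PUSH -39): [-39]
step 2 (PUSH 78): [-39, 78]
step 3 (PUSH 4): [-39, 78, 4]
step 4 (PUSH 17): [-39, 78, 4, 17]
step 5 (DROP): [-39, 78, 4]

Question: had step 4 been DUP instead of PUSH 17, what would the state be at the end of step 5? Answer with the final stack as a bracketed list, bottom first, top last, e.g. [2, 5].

(re-executing from step 4 with the substitution; state before step 4: [-39, 78, 4])
step 4 (DUP): [-39, 78, 4, 4]
step 5 (DROP): [-39, 78, 4]

[-39, 78, 4]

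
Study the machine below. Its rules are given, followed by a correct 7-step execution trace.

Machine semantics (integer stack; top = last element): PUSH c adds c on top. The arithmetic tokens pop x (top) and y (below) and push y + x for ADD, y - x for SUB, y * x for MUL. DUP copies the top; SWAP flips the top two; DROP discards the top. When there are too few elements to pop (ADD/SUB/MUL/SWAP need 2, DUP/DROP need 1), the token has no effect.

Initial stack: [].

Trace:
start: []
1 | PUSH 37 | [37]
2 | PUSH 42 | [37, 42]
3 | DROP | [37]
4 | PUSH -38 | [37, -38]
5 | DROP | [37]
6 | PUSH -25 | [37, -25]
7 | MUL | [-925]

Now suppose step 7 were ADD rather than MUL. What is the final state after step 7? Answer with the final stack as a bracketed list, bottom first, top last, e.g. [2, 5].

[12]

(re-executing from step 7 with the substitution; state before step 7: [37, -25])
7 | ADD | [12]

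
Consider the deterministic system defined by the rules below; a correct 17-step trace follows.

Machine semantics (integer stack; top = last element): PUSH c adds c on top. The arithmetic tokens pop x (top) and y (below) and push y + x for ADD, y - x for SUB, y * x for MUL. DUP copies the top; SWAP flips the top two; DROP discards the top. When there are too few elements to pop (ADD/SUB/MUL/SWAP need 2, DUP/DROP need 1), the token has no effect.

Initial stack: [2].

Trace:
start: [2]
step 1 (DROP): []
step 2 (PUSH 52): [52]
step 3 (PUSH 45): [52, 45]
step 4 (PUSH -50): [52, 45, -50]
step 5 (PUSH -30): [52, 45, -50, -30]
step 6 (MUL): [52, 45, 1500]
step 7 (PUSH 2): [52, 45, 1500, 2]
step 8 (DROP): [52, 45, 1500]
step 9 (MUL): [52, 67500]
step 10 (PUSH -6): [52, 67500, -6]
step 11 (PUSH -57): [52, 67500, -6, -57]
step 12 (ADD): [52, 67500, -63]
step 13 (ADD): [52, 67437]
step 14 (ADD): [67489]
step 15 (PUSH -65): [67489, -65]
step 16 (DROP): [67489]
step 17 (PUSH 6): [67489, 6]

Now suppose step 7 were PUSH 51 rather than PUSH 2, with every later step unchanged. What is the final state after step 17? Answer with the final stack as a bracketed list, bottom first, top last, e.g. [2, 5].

(re-executing from step 7 with the substitution; state before step 7: [52, 45, 1500])
step 7 (PUSH 51): [52, 45, 1500, 51]
step 8 (DROP): [52, 45, 1500]
step 9 (MUL): [52, 67500]
step 10 (PUSH -6): [52, 67500, -6]
step 11 (PUSH -57): [52, 67500, -6, -57]
step 12 (ADD): [52, 67500, -63]
step 13 (ADD): [52, 67437]
step 14 (ADD): [67489]
step 15 (PUSH -65): [67489, -65]
step 16 (DROP): [67489]
step 17 (PUSH 6): [67489, 6]

[67489, 6]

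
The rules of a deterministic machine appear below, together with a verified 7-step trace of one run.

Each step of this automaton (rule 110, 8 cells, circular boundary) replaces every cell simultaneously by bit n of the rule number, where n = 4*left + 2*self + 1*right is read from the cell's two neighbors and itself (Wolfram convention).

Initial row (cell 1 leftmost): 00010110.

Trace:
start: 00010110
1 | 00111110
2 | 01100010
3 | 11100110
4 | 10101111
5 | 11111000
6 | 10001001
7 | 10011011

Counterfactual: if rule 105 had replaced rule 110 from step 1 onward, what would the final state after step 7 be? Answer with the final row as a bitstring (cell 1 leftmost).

(re-executing steps 1..7 under rule 105; state before step 1: 00010110)
1 | 11001110
2 | 11001011
3 | 01000110
4 | 00010110
5 | 11001110
6 | 11001011
7 | 01000110

01000110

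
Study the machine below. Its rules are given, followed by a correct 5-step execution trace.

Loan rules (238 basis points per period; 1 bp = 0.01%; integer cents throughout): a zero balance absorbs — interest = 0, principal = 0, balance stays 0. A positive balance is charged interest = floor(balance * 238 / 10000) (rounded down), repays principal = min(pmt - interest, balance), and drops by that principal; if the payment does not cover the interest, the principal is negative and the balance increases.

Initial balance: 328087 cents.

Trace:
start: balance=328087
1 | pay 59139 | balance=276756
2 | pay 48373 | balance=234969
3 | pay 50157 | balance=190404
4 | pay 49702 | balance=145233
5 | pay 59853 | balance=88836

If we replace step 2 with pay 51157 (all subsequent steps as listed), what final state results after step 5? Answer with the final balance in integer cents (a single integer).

85849

(re-executing from step 2 with the substitution; state before step 2: balance=276756)
2 | pay 51157 | balance=232185
3 | pay 50157 | balance=187554
4 | pay 49702 | balance=142315
5 | pay 59853 | balance=85849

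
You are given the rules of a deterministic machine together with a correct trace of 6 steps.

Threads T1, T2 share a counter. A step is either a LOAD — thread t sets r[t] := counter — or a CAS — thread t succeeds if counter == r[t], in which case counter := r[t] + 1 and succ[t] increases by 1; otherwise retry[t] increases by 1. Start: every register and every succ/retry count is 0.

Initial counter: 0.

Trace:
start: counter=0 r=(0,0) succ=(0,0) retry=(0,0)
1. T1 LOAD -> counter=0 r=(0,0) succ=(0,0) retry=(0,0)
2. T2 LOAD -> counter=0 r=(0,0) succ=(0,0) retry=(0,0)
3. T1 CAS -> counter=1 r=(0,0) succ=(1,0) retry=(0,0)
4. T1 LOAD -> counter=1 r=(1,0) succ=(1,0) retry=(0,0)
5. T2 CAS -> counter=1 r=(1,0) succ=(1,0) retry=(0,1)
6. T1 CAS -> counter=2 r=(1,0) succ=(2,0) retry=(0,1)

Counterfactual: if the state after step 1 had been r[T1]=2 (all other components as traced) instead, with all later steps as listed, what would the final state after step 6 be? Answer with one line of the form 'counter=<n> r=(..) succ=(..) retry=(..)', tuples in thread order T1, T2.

counter=1 r=(0,0) succ=(0,1) retry=(2,0)

state after step 1 := counter=0 r=(2,0) succ=(0,0) retry=(0,0)
2. T2 LOAD -> counter=0 r=(2,0) succ=(0,0) retry=(0,0)
3. T1 CAS -> counter=0 r=(2,0) succ=(0,0) retry=(1,0)
4. T1 LOAD -> counter=0 r=(0,0) succ=(0,0) retry=(1,0)
5. T2 CAS -> counter=1 r=(0,0) succ=(0,1) retry=(1,0)
6. T1 CAS -> counter=1 r=(0,0) succ=(0,1) retry=(2,0)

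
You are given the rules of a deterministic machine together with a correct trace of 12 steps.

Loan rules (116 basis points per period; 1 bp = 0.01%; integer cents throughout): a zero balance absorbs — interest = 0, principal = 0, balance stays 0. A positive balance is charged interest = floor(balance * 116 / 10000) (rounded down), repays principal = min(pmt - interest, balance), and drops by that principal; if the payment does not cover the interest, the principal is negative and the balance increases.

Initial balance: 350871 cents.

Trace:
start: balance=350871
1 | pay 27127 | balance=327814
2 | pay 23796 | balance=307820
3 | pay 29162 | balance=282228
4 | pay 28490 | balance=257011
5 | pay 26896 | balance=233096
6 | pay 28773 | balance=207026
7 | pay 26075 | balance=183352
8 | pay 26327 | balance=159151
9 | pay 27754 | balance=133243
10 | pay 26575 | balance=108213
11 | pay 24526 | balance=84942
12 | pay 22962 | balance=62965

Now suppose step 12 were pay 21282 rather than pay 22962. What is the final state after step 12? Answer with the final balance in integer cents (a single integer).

(re-executing from step 12 with the substitution; state before step 12: balance=84942)
12 | pay 21282 | balance=64645

64645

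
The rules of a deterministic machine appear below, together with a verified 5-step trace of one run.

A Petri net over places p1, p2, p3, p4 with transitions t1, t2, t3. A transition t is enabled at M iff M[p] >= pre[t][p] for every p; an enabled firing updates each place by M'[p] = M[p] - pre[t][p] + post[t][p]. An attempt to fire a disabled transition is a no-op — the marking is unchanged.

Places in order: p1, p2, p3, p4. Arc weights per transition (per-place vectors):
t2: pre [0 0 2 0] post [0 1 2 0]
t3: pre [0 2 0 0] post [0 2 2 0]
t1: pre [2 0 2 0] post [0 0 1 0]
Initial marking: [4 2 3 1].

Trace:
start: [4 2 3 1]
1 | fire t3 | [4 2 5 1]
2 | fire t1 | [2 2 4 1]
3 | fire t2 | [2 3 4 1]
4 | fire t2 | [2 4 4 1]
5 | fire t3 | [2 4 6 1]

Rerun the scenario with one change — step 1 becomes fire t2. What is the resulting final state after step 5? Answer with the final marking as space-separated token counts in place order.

2 5 4 1

(re-executing from step 1 with the substitution; state before step 1: [4 2 3 1])
1 | fire t2 | [4 3 3 1]
2 | fire t1 | [2 3 2 1]
3 | fire t2 | [2 4 2 1]
4 | fire t2 | [2 5 2 1]
5 | fire t3 | [2 5 4 1]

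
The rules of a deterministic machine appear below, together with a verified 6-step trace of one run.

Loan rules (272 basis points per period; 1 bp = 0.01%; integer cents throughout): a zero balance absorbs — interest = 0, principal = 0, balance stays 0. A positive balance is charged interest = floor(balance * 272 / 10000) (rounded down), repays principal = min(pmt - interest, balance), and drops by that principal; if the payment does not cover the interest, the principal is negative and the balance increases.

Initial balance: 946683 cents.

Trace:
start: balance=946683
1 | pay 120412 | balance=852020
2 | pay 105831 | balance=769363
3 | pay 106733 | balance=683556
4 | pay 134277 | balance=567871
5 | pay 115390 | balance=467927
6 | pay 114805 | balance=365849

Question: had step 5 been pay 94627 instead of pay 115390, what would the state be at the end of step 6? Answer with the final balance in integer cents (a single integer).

387177

(re-executing from step 5 with the substitution; state before step 5: balance=567871)
5 | pay 94627 | balance=488690
6 | pay 114805 | balance=387177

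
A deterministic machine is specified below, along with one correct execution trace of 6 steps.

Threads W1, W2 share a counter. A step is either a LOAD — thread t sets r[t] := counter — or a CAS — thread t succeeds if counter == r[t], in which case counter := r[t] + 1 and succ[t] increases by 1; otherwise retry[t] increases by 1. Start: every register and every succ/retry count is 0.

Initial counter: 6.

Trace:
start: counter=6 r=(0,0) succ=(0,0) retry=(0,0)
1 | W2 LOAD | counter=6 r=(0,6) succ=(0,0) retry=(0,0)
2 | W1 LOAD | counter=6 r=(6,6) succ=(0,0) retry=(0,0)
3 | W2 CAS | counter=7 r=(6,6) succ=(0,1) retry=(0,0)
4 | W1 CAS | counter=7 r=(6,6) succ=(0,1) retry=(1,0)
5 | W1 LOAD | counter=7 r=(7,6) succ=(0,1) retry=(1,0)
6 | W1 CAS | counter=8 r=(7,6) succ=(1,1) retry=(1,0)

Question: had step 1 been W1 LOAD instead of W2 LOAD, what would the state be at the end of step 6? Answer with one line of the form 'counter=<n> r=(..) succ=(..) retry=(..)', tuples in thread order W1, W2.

counter=8 r=(7,0) succ=(2,0) retry=(0,1)

(re-executing from step 1 with the substitution; state before step 1: counter=6 r=(0,0) succ=(0,0) retry=(0,0))
1 | W1 LOAD | counter=6 r=(6,0) succ=(0,0) retry=(0,0)
2 | W1 LOAD | counter=6 r=(6,0) succ=(0,0) retry=(0,0)
3 | W2 CAS | counter=6 r=(6,0) succ=(0,0) retry=(0,1)
4 | W1 CAS | counter=7 r=(6,0) succ=(1,0) retry=(0,1)
5 | W1 LOAD | counter=7 r=(7,0) succ=(1,0) retry=(0,1)
6 | W1 CAS | counter=8 r=(7,0) succ=(2,0) retry=(0,1)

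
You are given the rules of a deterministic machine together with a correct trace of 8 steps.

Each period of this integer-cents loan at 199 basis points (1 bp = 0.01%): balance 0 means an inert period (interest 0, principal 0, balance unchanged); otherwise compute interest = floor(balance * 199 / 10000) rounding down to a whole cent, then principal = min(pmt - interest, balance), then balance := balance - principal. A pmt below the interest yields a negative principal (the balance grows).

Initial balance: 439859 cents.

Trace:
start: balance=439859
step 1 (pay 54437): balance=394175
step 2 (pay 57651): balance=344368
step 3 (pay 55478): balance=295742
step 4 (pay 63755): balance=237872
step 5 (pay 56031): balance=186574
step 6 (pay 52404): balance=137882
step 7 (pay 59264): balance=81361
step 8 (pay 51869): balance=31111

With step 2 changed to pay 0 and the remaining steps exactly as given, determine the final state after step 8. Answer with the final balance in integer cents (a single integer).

95999

(re-executing from step 2 with the substitution; state before step 2: balance=394175)
step 2 (pay 0): balance=402019
step 3 (pay 55478): balance=354541
step 4 (pay 63755): balance=297841
step 5 (pay 56031): balance=247737
step 6 (pay 52404): balance=200262
step 7 (pay 59264): balance=144983
step 8 (pay 51869): balance=95999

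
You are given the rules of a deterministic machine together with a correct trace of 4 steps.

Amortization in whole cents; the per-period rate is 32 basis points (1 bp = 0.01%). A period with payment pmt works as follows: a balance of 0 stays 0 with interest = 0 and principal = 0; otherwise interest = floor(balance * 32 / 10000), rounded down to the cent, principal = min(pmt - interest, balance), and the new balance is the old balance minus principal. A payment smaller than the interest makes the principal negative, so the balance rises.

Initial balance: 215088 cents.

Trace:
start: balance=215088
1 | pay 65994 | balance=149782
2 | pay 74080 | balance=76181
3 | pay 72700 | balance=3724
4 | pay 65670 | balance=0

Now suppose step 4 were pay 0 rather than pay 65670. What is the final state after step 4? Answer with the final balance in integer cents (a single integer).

(re-executing from step 4 with the substitution; state before step 4: balance=3724)
4 | pay 0 | balance=3735

3735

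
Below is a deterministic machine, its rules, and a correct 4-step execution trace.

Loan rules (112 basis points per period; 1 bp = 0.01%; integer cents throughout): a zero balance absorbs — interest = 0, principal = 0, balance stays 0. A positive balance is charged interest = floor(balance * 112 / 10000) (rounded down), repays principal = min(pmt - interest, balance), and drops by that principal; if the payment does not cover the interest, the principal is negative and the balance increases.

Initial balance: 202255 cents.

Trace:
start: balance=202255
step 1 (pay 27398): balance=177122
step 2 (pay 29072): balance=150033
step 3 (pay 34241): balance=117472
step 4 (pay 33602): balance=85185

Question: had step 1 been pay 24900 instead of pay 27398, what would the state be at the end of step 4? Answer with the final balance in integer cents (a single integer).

(re-executing from step 1 with the substitution; state before step 1: balance=202255)
step 1 (pay 24900): balance=179620
step 2 (pay 29072): balance=152559
step 3 (pay 34241): balance=120026
step 4 (pay 33602): balance=87768

87768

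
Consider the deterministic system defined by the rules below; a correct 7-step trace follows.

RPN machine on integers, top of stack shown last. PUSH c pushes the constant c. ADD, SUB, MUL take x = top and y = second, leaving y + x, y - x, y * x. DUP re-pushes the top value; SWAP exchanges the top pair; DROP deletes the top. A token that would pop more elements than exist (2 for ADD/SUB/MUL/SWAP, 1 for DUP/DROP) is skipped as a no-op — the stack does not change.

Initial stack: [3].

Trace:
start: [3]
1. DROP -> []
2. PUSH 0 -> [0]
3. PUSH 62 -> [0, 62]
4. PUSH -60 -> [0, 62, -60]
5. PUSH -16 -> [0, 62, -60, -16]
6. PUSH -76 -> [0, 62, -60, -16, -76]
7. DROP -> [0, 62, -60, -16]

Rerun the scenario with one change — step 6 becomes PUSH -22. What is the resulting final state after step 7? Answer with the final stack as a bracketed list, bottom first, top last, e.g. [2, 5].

(re-executing from step 6 with the substitution; state before step 6: [0, 62, -60, -16])
6. PUSH -22 -> [0, 62, -60, -16, -22]
7. DROP -> [0, 62, -60, -16]

[0, 62, -60, -16]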